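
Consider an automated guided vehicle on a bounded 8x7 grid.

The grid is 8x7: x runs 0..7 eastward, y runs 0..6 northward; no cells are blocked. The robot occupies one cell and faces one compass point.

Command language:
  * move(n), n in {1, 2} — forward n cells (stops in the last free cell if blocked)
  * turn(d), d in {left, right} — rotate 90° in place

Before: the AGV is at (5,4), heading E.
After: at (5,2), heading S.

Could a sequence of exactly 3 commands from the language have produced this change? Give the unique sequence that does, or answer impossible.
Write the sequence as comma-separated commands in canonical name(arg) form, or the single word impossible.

key: running move(1) before turn(right) would end elsewhere — order is forced
t0: at (5,4), heading E
t=1 turn(right) ⇒ at (5,4), heading S
t=2 move(1) ⇒ at (5,3), heading S
t=3 move(1) ⇒ at (5,2), heading S
no rival 3-sequence matches.

turn(right), move(1), move(1)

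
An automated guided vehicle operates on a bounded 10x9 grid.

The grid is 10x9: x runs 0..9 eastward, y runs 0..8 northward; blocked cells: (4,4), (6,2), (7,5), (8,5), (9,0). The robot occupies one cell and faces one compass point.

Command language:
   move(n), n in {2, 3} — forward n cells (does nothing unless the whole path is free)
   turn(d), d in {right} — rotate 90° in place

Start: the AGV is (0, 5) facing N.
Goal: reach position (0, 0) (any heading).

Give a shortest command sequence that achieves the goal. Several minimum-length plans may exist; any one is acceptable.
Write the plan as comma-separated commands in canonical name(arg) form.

turn(right), turn(right), move(3), move(2)

initial: (0, 5) facing N
[1] after turn(right): (0, 5) facing E
[2] after turn(right): (0, 5) facing S
[3] after move(3): (0, 2) facing S
[4] after move(2): (0, 0) facing S
nothing shorter than 4 reaches the goal.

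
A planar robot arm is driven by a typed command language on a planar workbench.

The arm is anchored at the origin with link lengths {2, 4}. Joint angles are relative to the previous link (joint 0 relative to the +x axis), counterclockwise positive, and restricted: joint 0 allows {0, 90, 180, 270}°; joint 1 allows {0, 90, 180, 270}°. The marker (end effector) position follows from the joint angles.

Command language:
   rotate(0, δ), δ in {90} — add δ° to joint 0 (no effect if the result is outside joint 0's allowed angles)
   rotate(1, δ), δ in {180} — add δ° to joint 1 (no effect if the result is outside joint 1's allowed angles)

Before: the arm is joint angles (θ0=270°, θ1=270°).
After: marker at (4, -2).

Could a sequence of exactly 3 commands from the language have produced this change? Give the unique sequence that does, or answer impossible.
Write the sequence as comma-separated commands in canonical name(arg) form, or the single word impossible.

rotate(1, 180), rotate(1, 180), rotate(1, 180)

from: joint angles (θ0=270°, θ1=270°)
1. rotate(1, 180) → joint angles (θ0=270°, θ1=90°)
2. rotate(1, 180) → joint angles (θ0=270°, θ1=270°)
3. rotate(1, 180) → joint angles (θ0=270°, θ1=90°)
uniquely the one of 8 3-step routes that fits.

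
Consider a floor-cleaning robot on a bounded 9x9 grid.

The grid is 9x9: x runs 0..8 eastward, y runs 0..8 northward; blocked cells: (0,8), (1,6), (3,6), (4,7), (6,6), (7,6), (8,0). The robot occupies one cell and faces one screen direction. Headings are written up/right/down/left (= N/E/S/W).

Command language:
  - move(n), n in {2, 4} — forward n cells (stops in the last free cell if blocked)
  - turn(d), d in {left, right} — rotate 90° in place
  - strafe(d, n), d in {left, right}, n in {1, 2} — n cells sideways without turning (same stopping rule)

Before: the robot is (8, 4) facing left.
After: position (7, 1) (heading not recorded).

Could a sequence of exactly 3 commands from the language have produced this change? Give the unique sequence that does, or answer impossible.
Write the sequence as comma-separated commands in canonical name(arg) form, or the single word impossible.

key: move(4) is stopped early by the blocked cell at (8,0)
from: (8, 4) facing left
step 1 (turn(left)): (8, 4) facing down
step 2 (move(4)): (8, 1) facing down
step 3 (strafe(right, 1)): (7, 1) facing down
all 512 alternatives checked — unique.

turn(left), move(4), strafe(right, 1)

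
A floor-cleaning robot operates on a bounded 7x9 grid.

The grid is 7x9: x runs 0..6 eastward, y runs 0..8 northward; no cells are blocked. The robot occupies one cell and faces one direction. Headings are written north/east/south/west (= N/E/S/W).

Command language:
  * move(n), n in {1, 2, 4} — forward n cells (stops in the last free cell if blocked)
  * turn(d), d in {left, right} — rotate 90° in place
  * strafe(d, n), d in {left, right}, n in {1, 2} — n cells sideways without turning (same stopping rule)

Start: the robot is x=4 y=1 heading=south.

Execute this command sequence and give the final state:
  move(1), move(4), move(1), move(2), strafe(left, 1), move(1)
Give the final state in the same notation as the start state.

x=5 y=0 heading=south

t0: x=4 y=1 heading=south
step 1 (move(1)): x=4 y=0 heading=south
step 2 (move(4)): x=4 y=0 heading=south
step 3 (move(1)): x=4 y=0 heading=south
step 4 (move(2)): x=4 y=0 heading=south
step 5 (strafe(left, 1)): x=5 y=0 heading=south
step 6 (move(1)): x=5 y=0 heading=south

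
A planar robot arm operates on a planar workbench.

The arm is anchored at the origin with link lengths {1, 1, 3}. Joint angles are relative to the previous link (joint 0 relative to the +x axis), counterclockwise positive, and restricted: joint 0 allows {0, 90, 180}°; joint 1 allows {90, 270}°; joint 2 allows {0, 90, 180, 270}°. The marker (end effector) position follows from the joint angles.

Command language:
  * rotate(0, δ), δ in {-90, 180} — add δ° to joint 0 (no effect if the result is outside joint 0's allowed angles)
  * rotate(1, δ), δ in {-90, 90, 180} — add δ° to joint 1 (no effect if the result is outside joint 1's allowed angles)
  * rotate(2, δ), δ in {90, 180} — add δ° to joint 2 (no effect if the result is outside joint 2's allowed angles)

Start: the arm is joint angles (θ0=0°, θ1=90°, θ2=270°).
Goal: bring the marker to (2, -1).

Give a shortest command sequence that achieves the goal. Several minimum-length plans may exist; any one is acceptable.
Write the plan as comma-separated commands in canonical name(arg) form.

initial: joint angles (θ0=0°, θ1=90°, θ2=270°)
1. rotate(2, 180) → joint angles (θ0=0°, θ1=90°, θ2=90°)
2. rotate(0, 180) → joint angles (θ0=180°, θ1=90°, θ2=90°)
nothing shorter than 2 reaches the goal.

rotate(2, 180), rotate(0, 180)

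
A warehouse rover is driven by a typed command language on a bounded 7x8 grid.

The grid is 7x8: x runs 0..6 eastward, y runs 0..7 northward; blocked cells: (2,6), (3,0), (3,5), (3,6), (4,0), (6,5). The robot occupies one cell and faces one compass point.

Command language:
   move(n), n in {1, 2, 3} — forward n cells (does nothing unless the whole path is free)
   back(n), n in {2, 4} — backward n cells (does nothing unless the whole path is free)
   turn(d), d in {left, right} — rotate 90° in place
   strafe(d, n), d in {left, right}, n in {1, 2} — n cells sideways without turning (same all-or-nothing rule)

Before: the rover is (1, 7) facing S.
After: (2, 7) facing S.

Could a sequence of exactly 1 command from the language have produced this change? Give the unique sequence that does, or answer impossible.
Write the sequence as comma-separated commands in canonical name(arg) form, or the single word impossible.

key: heading stays S — the single command does not turn
begin: (1, 7) facing S
[1] after strafe(left, 1): (2, 7) facing S
uniquely the one of 11 1-step routes that fits.

strafe(left, 1)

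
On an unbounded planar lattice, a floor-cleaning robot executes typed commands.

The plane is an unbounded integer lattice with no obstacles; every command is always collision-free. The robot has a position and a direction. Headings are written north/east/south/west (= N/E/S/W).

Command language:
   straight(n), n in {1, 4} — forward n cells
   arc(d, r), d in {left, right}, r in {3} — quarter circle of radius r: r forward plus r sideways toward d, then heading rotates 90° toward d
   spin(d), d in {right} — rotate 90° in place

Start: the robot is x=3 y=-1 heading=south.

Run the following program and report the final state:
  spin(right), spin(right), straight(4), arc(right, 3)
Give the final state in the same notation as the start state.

x=6 y=6 heading=east

start: x=3 y=-1 heading=south
t=1 spin(right) ⇒ x=3 y=-1 heading=west
t=2 spin(right) ⇒ x=3 y=-1 heading=north
t=3 straight(4) ⇒ x=3 y=3 heading=north
t=4 arc(right, 3) ⇒ x=6 y=6 heading=east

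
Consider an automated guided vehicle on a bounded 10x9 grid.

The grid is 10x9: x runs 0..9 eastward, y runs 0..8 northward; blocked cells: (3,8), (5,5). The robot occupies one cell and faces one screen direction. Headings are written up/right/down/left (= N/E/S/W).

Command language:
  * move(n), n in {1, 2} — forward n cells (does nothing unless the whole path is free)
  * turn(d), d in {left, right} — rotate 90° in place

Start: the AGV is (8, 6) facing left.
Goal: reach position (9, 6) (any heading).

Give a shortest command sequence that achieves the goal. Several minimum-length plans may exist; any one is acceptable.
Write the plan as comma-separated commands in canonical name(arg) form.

start: (8, 6) facing left
[1] after turn(left): (8, 6) facing down
[2] after turn(left): (8, 6) facing right
[3] after move(1): (9, 6) facing right
no 2-step plan works, so 3 is optimal.

turn(left), turn(left), move(1)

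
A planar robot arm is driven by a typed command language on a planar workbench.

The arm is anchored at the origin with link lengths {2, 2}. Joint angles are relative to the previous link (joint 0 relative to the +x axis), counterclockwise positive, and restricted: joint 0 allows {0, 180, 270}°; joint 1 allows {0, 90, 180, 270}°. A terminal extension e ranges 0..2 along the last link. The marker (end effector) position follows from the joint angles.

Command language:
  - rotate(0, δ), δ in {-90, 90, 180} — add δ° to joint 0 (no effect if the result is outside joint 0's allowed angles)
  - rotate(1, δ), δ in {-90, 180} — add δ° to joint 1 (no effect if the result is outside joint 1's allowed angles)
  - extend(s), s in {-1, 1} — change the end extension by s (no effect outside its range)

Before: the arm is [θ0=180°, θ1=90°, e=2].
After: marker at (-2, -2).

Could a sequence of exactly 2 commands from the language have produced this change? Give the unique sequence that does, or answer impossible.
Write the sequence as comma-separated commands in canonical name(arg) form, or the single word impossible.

extend(-1), extend(-1)

from: [θ0=180°, θ1=90°, e=2]
[1] after extend(-1): [θ0=180°, θ1=90°, e=1]
[2] after extend(-1): [θ0=180°, θ1=90°, e=0]
all 49 alternatives checked — unique.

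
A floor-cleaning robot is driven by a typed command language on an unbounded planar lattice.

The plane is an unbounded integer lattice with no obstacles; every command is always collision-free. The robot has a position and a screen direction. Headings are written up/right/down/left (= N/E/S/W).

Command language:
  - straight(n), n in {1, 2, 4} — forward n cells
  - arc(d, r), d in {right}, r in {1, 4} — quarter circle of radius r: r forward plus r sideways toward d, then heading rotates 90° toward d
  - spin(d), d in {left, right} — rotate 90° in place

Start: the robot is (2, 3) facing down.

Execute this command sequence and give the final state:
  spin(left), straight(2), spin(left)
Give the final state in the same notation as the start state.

(4, 3) facing up

initial: (2, 3) facing down
1. spin(left) → (2, 3) facing right
2. straight(2) → (4, 3) facing right
3. spin(left) → (4, 3) facing up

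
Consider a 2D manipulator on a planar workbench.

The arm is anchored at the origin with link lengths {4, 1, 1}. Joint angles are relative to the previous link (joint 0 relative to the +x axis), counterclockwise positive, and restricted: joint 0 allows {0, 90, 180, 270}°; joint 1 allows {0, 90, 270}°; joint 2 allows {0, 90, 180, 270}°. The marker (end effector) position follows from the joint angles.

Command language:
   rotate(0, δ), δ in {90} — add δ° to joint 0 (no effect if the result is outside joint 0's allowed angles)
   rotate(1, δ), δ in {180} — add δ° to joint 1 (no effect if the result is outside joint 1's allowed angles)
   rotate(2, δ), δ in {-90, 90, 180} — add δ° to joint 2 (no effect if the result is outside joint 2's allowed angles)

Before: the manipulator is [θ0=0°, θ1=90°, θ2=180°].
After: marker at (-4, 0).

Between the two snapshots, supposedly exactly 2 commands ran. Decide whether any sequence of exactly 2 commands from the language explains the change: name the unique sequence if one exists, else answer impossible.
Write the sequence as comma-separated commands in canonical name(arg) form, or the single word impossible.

initial: [θ0=0°, θ1=90°, θ2=180°]
t=1 rotate(0, 90) ⇒ [θ0=90°, θ1=90°, θ2=180°]
t=2 rotate(0, 90) ⇒ [θ0=180°, θ1=90°, θ2=180°]
uniquely the one of 25 2-step routes that fits.

rotate(0, 90), rotate(0, 90)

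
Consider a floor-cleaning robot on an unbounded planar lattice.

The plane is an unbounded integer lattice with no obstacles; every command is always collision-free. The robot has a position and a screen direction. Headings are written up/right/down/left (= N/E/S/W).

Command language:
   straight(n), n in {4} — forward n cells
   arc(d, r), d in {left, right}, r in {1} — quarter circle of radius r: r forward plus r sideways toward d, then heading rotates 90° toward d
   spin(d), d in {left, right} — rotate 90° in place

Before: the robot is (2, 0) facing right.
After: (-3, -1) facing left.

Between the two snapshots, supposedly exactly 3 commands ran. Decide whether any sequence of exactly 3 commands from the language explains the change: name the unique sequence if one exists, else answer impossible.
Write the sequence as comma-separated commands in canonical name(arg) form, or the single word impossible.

key: order matters: swapping spin(right) and straight(4) lands elsewhere
initial: (2, 0) facing right
t=1 spin(right) ⇒ (2, 0) facing down
t=2 arc(right, 1) ⇒ (1, -1) facing left
t=3 straight(4) ⇒ (-3, -1) facing left
all 125 alternatives checked — unique.

spin(right), arc(right, 1), straight(4)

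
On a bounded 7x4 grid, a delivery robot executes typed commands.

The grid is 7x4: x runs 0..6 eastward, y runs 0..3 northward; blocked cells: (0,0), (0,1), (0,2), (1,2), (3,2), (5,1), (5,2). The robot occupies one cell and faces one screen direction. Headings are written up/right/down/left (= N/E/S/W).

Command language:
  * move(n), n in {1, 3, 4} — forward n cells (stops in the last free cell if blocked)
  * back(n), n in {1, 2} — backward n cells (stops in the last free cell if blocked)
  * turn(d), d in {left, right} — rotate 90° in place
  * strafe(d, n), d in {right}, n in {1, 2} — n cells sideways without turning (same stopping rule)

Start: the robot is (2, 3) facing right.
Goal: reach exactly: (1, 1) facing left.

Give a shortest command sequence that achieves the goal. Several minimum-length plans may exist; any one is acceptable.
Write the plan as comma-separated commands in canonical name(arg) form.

strafe(right, 2), turn(right), turn(right), move(3)

start: (2, 3) facing right
t=1 strafe(right, 2) ⇒ (2, 1) facing right
t=2 turn(right) ⇒ (2, 1) facing down
t=3 turn(right) ⇒ (2, 1) facing left
t=4 move(3) ⇒ (1, 1) facing left
nothing shorter than 4 reaches the goal.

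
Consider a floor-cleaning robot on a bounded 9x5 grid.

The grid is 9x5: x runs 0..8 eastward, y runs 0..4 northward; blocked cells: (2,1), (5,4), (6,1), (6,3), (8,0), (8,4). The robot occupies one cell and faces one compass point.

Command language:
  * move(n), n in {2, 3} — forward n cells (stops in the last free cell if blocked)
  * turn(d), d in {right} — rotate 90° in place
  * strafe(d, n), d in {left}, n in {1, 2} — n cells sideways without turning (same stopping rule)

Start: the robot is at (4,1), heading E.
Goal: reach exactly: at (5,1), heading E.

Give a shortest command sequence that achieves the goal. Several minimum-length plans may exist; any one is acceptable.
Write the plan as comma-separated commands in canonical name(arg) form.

move(2)

begin: at (4,1), heading E
t=1 move(2) ⇒ at (5,1), heading E
shorter routes all fall short; 1 is best.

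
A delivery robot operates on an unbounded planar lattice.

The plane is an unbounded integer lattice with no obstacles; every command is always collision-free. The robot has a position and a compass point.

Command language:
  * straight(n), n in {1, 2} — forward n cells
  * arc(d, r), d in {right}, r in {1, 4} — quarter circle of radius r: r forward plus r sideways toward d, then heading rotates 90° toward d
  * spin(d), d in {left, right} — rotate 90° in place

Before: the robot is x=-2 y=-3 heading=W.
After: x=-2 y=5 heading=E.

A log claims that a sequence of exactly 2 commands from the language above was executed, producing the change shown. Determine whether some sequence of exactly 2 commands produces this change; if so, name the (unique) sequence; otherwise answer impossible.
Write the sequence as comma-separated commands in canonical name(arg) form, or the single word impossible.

arc(right, 4), arc(right, 4)

key: position moved to (-2,5) AND the heading swung to E — translation plus rotation needed
begin: x=-2 y=-3 heading=W
step 1 (arc(right, 4)): x=-6 y=1 heading=N
step 2 (arc(right, 4)): x=-2 y=5 heading=E
no rival 2-sequence matches.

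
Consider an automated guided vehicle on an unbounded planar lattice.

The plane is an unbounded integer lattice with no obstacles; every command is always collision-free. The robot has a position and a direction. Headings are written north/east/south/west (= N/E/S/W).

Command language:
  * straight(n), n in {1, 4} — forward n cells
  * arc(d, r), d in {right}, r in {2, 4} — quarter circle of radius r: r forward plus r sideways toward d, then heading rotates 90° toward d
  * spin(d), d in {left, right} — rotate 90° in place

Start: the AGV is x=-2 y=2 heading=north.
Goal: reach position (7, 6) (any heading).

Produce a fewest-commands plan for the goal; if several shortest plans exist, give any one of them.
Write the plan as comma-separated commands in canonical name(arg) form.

arc(right, 4), straight(1), straight(4)

from: x=-2 y=2 heading=north
t=1 arc(right, 4) ⇒ x=2 y=6 heading=east
t=2 straight(1) ⇒ x=3 y=6 heading=east
t=3 straight(4) ⇒ x=7 y=6 heading=east
no 2-step plan works, so 3 is optimal.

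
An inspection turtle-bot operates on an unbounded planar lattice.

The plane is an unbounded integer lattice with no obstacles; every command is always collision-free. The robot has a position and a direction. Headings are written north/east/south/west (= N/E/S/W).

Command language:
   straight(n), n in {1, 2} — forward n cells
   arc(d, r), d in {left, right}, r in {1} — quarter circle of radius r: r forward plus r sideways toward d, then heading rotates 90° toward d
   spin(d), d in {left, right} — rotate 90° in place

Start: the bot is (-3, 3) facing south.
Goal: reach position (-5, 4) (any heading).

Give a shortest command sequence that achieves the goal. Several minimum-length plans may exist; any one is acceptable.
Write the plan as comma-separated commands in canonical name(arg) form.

spin(right), straight(1), arc(right, 1)

from: (-3, 3) facing south
step 1 (spin(right)): (-3, 3) facing west
step 2 (straight(1)): (-4, 3) facing west
step 3 (arc(right, 1)): (-5, 4) facing north
shorter routes all fall short; 3 is best.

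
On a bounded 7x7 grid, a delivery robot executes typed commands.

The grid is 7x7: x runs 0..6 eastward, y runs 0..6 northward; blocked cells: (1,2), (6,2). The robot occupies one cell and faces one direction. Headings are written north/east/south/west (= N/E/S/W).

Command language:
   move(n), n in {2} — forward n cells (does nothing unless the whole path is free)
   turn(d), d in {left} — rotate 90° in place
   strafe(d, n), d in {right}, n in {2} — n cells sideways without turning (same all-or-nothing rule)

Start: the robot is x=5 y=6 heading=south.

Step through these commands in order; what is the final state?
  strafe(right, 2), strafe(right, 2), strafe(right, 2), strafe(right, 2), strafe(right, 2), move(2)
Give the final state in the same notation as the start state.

x=1 y=4 heading=south

initial: x=5 y=6 heading=south
[1] after strafe(right, 2): x=3 y=6 heading=south
[2] after strafe(right, 2): x=1 y=6 heading=south
[3] after strafe(right, 2): x=1 y=6 heading=south
[4] after strafe(right, 2): x=1 y=6 heading=south
[5] after strafe(right, 2): x=1 y=6 heading=south
[6] after move(2): x=1 y=4 heading=south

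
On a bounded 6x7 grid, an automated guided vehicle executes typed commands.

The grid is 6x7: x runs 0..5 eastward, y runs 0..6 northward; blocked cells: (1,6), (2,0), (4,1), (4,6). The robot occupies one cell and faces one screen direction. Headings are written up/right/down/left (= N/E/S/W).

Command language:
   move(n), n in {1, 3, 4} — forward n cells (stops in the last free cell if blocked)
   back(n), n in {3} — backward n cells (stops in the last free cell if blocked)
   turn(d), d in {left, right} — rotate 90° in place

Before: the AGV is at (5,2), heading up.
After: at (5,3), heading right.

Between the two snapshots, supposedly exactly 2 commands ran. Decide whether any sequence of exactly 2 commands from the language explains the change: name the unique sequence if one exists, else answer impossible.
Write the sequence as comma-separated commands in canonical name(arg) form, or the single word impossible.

move(1), turn(right)

key: position moved to (5,3) AND the heading swung to E — translation plus rotation needed
t0: at (5,2), heading up
[1] after move(1): at (5,3), heading up
[2] after turn(right): at (5,3), heading right
no other 2-command option fits: unique.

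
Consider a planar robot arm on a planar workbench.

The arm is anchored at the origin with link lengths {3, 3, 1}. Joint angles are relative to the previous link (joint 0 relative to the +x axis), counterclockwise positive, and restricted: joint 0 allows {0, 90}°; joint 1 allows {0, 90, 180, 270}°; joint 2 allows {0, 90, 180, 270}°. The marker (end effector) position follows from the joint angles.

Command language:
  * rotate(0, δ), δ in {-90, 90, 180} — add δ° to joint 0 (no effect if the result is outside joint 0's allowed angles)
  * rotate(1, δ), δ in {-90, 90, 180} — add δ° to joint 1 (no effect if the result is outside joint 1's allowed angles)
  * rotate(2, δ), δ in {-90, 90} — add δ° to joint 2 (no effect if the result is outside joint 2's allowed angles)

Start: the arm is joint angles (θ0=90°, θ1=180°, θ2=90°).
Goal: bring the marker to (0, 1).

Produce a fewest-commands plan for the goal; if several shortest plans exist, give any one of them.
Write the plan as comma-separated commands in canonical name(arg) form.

initial: joint angles (θ0=90°, θ1=180°, θ2=90°)
step 1 (rotate(2, 90)): joint angles (θ0=90°, θ1=180°, θ2=180°)
nothing shorter than 1 reaches the goal.

rotate(2, 90)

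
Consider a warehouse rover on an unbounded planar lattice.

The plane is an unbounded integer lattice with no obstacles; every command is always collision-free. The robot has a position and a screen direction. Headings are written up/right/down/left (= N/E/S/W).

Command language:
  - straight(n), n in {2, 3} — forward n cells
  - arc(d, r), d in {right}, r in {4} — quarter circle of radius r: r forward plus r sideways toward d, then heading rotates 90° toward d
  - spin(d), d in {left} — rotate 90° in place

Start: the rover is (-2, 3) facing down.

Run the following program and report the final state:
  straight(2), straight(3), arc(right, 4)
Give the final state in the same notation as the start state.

(-6, -6) facing left

start: (-2, 3) facing down
t=1 straight(2) ⇒ (-2, 1) facing down
t=2 straight(3) ⇒ (-2, -2) facing down
t=3 arc(right, 4) ⇒ (-6, -6) facing left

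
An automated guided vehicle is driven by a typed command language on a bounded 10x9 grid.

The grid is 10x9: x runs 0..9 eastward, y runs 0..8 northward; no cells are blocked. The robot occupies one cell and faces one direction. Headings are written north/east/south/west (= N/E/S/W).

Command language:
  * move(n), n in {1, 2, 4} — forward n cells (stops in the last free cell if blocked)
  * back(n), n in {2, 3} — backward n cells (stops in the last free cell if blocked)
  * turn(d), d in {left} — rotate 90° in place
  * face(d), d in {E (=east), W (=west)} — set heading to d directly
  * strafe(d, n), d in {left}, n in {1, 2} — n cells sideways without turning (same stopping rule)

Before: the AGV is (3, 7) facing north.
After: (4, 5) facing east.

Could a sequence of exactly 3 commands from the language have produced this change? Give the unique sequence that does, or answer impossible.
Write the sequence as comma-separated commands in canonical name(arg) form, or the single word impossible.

key: position moved to (4,5) AND the heading swung to E — translation plus rotation needed
begin: (3, 7) facing north
1. back(2) → (3, 5) facing north
2. face(E) → (3, 5) facing east
3. move(1) → (4, 5) facing east
no other 3-command option fits: unique.

back(2), face(E), move(1)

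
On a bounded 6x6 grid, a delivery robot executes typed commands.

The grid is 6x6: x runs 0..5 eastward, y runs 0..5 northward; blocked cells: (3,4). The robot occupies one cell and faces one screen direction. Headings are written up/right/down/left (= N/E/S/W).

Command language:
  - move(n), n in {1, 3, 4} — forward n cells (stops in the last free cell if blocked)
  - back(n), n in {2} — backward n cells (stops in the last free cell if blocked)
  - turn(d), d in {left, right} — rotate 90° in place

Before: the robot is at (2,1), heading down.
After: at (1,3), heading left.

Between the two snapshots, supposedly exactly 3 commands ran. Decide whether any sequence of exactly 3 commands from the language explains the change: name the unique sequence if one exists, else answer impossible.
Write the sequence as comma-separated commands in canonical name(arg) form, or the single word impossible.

back(2), turn(right), move(1)

key: order matters: swapping back(2) and move(1) lands elsewhere
initial: at (2,1), heading down
step 1 (back(2)): at (2,3), heading down
step 2 (turn(right)): at (2,3), heading left
step 3 (move(1)): at (1,3), heading left
no rival 3-sequence matches.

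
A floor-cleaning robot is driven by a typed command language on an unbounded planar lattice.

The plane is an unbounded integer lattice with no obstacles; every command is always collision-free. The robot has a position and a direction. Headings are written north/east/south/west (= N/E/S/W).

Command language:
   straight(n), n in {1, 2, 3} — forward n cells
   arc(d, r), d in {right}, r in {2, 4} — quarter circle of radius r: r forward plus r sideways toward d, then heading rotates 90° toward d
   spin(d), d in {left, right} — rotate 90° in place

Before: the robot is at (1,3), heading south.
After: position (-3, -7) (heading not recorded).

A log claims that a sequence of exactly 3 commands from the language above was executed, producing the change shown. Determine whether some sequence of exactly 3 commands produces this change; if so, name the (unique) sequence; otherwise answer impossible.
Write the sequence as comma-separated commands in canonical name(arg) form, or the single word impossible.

straight(3), straight(3), arc(right, 4)

key: order matters: swapping straight(3) and arc(right, 4) lands elsewhere
begin: at (1,3), heading south
1. straight(3) → at (1,0), heading south
2. straight(3) → at (1,-3), heading south
3. arc(right, 4) → at (-3,-7), heading west
no other 3-command option fits: unique.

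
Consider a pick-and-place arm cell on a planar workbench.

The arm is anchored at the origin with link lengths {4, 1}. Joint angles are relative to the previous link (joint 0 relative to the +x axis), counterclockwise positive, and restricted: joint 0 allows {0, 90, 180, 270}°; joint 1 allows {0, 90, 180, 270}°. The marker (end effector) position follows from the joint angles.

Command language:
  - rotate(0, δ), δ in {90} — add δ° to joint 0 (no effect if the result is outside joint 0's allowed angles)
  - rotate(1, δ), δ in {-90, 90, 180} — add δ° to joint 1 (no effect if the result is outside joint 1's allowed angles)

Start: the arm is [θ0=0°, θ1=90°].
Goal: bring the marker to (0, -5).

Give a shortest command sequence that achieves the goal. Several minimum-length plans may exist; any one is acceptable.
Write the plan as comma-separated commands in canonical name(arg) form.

initial: [θ0=0°, θ1=90°]
t=1 rotate(0, 90) ⇒ [θ0=90°, θ1=90°]
t=2 rotate(0, 90) ⇒ [θ0=180°, θ1=90°]
t=3 rotate(0, 90) ⇒ [θ0=270°, θ1=90°]
t=4 rotate(1, -90) ⇒ [θ0=270°, θ1=0°]
minimal: 4 command(s), checked below 4.

rotate(0, 90), rotate(0, 90), rotate(0, 90), rotate(1, -90)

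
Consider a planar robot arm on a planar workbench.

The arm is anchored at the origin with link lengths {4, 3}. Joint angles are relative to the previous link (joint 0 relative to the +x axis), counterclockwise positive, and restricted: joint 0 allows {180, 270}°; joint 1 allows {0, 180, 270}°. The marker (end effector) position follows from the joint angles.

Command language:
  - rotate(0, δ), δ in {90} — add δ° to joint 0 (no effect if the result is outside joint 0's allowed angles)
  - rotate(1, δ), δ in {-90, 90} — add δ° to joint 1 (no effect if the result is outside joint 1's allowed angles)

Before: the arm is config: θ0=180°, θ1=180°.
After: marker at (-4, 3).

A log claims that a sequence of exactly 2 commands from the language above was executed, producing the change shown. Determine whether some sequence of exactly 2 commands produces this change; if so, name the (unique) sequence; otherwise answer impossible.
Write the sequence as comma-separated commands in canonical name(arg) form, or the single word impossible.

rotate(1, -90), rotate(1, 90)

key: order matters: swapping rotate(1, -90) and rotate(1, 90) lands elsewhere
t0: config: θ0=180°, θ1=180°
t=1 rotate(1, -90) ⇒ config: θ0=180°, θ1=180°
t=2 rotate(1, 90) ⇒ config: θ0=180°, θ1=270°
all 9 alternatives checked — unique.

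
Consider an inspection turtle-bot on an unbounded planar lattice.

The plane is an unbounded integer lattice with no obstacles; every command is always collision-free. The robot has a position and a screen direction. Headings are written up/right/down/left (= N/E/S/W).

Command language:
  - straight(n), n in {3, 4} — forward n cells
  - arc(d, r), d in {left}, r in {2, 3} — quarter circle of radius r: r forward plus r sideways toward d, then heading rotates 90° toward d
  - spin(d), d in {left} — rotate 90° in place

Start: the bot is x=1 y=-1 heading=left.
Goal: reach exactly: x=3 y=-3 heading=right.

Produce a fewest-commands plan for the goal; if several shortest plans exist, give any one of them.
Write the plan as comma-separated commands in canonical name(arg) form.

spin(left), arc(left, 2)

from: x=1 y=-1 heading=left
1. spin(left) → x=1 y=-1 heading=down
2. arc(left, 2) → x=3 y=-3 heading=right
minimal: 2 command(s), checked below 2.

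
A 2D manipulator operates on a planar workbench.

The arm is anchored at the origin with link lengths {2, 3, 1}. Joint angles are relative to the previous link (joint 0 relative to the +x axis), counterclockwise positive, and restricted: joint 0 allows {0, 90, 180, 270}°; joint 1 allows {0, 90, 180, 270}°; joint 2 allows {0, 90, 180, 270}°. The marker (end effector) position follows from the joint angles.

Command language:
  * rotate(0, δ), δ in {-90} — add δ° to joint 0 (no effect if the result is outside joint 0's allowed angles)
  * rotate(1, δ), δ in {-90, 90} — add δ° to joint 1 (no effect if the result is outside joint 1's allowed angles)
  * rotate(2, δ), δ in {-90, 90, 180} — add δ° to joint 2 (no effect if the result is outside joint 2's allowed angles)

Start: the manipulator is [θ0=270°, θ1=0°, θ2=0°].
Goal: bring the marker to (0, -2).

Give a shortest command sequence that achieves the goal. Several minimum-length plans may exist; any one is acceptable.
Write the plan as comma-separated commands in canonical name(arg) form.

initial: [θ0=270°, θ1=0°, θ2=0°]
1. rotate(0, -90) → [θ0=180°, θ1=0°, θ2=0°]
2. rotate(0, -90) → [θ0=90°, θ1=0°, θ2=0°]
3. rotate(1, 90) → [θ0=90°, θ1=90°, θ2=0°]
4. rotate(1, 90) → [θ0=90°, θ1=180°, θ2=0°]
shorter routes all fall short; 4 is best.

rotate(0, -90), rotate(0, -90), rotate(1, 90), rotate(1, 90)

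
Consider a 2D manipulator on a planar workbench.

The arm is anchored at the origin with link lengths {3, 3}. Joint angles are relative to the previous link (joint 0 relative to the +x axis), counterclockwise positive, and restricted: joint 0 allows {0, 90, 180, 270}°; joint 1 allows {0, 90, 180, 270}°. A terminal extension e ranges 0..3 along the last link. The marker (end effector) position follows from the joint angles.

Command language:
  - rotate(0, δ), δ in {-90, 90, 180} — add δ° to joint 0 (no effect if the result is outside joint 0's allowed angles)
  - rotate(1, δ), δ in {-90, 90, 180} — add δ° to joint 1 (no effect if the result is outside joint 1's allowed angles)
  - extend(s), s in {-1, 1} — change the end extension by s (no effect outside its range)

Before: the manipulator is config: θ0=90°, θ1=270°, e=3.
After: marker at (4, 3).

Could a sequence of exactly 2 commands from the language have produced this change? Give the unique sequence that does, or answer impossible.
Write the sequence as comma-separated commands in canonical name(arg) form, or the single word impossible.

begin: config: θ0=90°, θ1=270°, e=3
t=1 extend(-1) ⇒ config: θ0=90°, θ1=270°, e=2
t=2 extend(-1) ⇒ config: θ0=90°, θ1=270°, e=1
no rival 2-sequence matches.

extend(-1), extend(-1)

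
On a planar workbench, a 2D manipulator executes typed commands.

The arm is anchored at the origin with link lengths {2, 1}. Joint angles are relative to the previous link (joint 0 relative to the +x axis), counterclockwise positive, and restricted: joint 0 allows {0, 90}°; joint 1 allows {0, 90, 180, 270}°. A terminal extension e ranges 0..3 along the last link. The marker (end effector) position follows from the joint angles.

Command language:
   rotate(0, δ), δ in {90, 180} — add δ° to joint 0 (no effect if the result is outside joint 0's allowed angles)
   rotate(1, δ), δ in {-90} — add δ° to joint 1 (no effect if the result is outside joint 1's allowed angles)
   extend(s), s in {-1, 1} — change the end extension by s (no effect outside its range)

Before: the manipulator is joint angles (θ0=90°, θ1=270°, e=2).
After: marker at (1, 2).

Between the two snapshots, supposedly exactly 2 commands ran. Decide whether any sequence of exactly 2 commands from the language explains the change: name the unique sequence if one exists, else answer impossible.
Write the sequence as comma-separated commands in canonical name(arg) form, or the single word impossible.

extend(-1), extend(-1)

start: joint angles (θ0=90°, θ1=270°, e=2)
1. extend(-1) → joint angles (θ0=90°, θ1=270°, e=1)
2. extend(-1) → joint angles (θ0=90°, θ1=270°, e=0)
all 25 alternatives checked — unique.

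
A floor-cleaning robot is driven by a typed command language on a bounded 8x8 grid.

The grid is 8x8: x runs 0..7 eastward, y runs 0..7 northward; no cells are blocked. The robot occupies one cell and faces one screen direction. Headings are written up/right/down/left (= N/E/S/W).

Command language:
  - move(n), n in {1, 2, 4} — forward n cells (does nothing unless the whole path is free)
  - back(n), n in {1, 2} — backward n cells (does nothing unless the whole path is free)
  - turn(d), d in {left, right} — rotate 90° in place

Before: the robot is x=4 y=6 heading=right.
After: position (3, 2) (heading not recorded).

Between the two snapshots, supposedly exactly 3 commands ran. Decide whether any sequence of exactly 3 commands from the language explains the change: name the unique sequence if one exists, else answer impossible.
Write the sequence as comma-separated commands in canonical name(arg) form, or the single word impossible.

back(1), turn(right), move(4)

key: running move(4) before back(1) would end elsewhere — order is forced
t0: x=4 y=6 heading=right
[1] after back(1): x=3 y=6 heading=right
[2] after turn(right): x=3 y=6 heading=down
[3] after move(4): x=3 y=2 heading=down
all 343 alternatives checked — unique.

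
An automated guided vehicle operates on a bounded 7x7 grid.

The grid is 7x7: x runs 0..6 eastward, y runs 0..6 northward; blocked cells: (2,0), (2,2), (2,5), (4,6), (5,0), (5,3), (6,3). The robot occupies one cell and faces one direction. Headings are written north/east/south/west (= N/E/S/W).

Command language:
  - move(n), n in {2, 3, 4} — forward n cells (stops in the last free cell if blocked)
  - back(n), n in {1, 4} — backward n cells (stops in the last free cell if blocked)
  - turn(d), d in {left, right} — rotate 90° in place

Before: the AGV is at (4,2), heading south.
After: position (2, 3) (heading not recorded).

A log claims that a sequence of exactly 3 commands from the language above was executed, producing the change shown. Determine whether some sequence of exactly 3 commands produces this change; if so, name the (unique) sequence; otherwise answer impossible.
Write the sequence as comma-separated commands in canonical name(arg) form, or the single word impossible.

back(1), turn(right), move(2)

key: order matters: swapping back(1) and move(2) lands elsewhere
begin: at (4,2), heading south
step 1 (back(1)): at (4,3), heading south
step 2 (turn(right)): at (4,3), heading west
step 3 (move(2)): at (2,3), heading west
no rival 3-sequence matches.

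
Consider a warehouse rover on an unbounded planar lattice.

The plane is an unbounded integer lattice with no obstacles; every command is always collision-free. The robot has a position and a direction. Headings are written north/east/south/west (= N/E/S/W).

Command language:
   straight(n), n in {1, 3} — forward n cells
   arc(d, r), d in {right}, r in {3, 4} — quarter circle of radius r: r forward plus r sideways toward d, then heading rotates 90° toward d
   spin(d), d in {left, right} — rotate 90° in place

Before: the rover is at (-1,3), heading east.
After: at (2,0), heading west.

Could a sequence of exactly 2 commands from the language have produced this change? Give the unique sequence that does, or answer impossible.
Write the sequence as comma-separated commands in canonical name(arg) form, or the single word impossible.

key: position moved to (2,0) AND the heading swung to W — translation plus rotation needed
begin: at (-1,3), heading east
[1] after arc(right, 3): at (2,0), heading south
[2] after spin(right): at (2,0), heading west
no other 2-command option fits: unique.

arc(right, 3), spin(right)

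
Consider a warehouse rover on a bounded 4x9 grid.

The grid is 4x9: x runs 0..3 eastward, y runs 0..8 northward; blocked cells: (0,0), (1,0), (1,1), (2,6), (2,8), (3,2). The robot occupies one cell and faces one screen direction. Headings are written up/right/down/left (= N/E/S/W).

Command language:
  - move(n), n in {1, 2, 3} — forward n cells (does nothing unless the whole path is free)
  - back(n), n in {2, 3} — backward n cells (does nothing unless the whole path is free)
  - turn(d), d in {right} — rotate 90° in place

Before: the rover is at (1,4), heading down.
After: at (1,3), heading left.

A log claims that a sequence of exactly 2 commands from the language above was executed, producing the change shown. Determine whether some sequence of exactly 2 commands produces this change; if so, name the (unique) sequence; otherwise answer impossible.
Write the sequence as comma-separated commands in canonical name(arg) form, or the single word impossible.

move(1), turn(right)

key: position moved to (1,3) AND the heading swung to W — translation plus rotation needed
initial: at (1,4), heading down
1. move(1) → at (1,3), heading down
2. turn(right) → at (1,3), heading left
no rival 2-sequence matches.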